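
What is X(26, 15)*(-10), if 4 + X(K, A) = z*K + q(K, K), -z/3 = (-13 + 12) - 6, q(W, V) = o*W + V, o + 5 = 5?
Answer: -5680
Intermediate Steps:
o = 0 (o = -5 + 5 = 0)
q(W, V) = V (q(W, V) = 0*W + V = 0 + V = V)
z = 21 (z = -3*((-13 + 12) - 6) = -3*(-1 - 6) = -3*(-7) = 21)
X(K, A) = -4 + 22*K (X(K, A) = -4 + (21*K + K) = -4 + 22*K)
X(26, 15)*(-10) = (-4 + 22*26)*(-10) = (-4 + 572)*(-10) = 568*(-10) = -5680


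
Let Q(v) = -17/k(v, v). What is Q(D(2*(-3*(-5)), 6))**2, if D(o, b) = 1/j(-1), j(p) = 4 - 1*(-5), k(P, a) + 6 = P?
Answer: 23409/2809 ≈ 8.3336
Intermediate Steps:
k(P, a) = -6 + P
j(p) = 9 (j(p) = 4 + 5 = 9)
D(o, b) = 1/9
Q(v) = -17/(-6 + v)
Q(D(2*(-3*(-5)), 6))**2 = (-17/(-6 + 1/9))**2 = (-17/(-53/9))**2 = (-17*(-9/53))**2 = (153/53)**2 = 23409/2809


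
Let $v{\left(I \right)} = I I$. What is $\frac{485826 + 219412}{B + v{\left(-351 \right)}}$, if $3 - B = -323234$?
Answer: $\frac{352619}{223219} \approx 1.5797$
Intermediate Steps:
$B = 323237$ ($B = 3 - -323234 = 3 + 323234 = 323237$)
$v{\left(I \right)} = I^{2}$
$\frac{485826 + 219412}{B + v{\left(-351 \right)}} = \frac{485826 + 219412}{323237 + \left(-351\right)^{2}} = \frac{705238}{323237 + 123201} = \frac{705238}{446438} = 705238 \cdot \frac{1}{446438} = \frac{352619}{223219}$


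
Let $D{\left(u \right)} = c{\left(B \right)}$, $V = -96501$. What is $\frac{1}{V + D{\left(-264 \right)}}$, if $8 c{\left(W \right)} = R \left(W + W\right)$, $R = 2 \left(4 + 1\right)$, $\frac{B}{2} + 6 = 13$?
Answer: $- \frac{1}{96466} \approx -1.0366 \cdot 10^{-5}$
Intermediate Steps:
$B = 14$ ($B = -12 + 2 \cdot 13 = -12 + 26 = 14$)
$R = 10$ ($R = 2 \cdot 5 = 10$)
$c{\left(W \right)} = \frac{5 W}{2}$ ($c{\left(W \right)} = \frac{10 \left(W + W\right)}{8} = \frac{10 \cdot 2 W}{8} = \frac{20 W}{8} = \frac{5 W}{2}$)
$D{\left(u \right)} = 35$ ($D{\left(u \right)} = \frac{5}{2} \cdot 14 = 35$)
$\frac{1}{V + D{\left(-264 \right)}} = \frac{1}{-96501 + 35} = \frac{1}{-96466} = - \frac{1}{96466}$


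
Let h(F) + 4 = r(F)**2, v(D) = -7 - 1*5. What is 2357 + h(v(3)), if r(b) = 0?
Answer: 2353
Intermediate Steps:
v(D) = -12 (v(D) = -7 - 5 = -12)
h(F) = -4 (h(F) = -4 + 0**2 = -4 + 0 = -4)
2357 + h(v(3)) = 2357 - 4 = 2353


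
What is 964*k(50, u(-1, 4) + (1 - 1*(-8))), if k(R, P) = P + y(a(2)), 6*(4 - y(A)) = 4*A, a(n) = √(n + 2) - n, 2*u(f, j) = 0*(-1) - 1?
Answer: 12050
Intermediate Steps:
u(f, j) = -½ (u(f, j) = (0*(-1) - 1)/2 = (0 - 1)/2 = (½)*(-1) = -½)
a(n) = √(2 + n) - n
y(A) = 4 - 2*A/3
k(R, P) = 4 + P (k(R, P) = P + (4 - 2*(√(2 + 2) - 1*2)/3) = P + (4 - 2*(√4 - 2)/3) = P + (4 - 2*(2 - 2)/3) = P + (4 - ⅔*0) = P + (4 + 0) = P + 4 = 4 + P)
964*k(50, u(-1, 4) + (1 - 1*(-8))) = 964*(4 + (-½ + (1 - 1*(-8)))) = 964*(4 + (-½ + (1 + 8))) = 964*(4 + (-½ + 9)) = 964*(4 + 17/2) = 964*(25/2) = 12050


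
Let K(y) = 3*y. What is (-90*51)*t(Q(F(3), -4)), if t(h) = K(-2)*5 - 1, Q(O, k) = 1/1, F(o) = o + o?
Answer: 142290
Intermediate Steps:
F(o) = 2*o
Q(O, k) = 1
t(h) = -31 (t(h) = (3*(-2))*5 - 1 = -6*5 - 1 = -30 - 1 = -31)
(-90*51)*t(Q(F(3), -4)) = -90*51*(-31) = -4590*(-31) = 142290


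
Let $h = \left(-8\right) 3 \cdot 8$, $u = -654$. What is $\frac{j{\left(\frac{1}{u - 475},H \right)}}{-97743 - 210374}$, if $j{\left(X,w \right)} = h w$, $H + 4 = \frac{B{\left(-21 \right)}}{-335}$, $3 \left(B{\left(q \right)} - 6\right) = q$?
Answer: $- \frac{257088}{103219195} \approx -0.0024907$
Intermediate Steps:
$B{\left(q \right)} = 6 + \frac{q}{3}$
$h = -192$ ($h = \left(-24\right) 8 = -192$)
$H = - \frac{1339}{335}$ ($H = -4 + \frac{6 + \frac{1}{3} \left(-21\right)}{-335} = -4 + \left(6 - 7\right) \left(- \frac{1}{335}\right) = -4 - - \frac{1}{335} = -4 + \frac{1}{335} = - \frac{1339}{335} \approx -3.997$)
$j{\left(X,w \right)} = - 192 w$
$\frac{j{\left(\frac{1}{u - 475},H \right)}}{-97743 - 210374} = \frac{\left(-192\right) \left(- \frac{1339}{335}\right)}{-97743 - 210374} = \frac{257088}{335 \left(-97743 - 210374\right)} = \frac{257088}{335 \left(-308117\right)} = \frac{257088}{335} \left(- \frac{1}{308117}\right) = - \frac{257088}{103219195}$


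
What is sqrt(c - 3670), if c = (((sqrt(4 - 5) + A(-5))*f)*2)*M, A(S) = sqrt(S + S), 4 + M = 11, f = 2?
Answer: sqrt(-3670 + 28*I + 28*I*sqrt(10)) ≈ 0.9618 + 60.588*I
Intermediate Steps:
M = 7 (M = -4 + 11 = 7)
A(S) = sqrt(2)*sqrt(S) (A(S) = sqrt(2*S) = sqrt(2)*sqrt(S))
c = 28*I + 28*I*sqrt(10) (c = (((sqrt(4 - 5) + sqrt(2)*sqrt(-5))*2)*2)*7 = (((sqrt(-1) + sqrt(2)*(I*sqrt(5)))*2)*2)*7 = (((I + I*sqrt(10))*2)*2)*7 = ((2*I + 2*I*sqrt(10))*2)*7 = (4*I + 4*I*sqrt(10))*7 = 28*I + 28*I*sqrt(10) ≈ 116.54*I)
sqrt(c - 3670) = sqrt(28*I*(1 + sqrt(10)) - 3670) = sqrt(-3670 + 28*I*(1 + sqrt(10)))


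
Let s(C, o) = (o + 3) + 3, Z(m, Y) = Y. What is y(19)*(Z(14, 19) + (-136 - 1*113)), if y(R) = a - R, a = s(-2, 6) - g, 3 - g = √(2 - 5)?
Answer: 2300 - 230*I*√3 ≈ 2300.0 - 398.37*I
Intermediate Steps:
g = 3 - I*√3 (g = 3 - √(2 - 5) = 3 - √(-3) = 3 - I*√3 ≈ 3.0 - 1.732*I)
s(C, o) = 6 + o (s(C, o) = (3 + o) + 3 = 6 + o)
a = 9 + I*√3 (a = (6 + 6) - (3 - I*√3) = 12 + (-3 + I*√3) = 9 + I*√3 ≈ 9.0 + 1.732*I)
y(R) = 9 - R + I*√3 (y(R) = (9 + I*√3) - R = 9 - R + I*√3)
y(19)*(Z(14, 19) + (-136 - 1*113)) = (9 - 1*19 + I*√3)*(19 + (-136 - 1*113)) = (9 - 19 + I*√3)*(19 + (-136 - 113)) = (-10 + I*√3)*(19 - 249) = (-10 + I*√3)*(-230) = 2300 - 230*I*√3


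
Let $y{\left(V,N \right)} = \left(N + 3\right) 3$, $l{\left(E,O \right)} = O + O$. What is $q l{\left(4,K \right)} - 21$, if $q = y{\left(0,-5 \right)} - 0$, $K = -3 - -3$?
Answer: $-21$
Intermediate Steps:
$K = 0$ ($K = -3 + 3 = 0$)
$l{\left(E,O \right)} = 2 O$
$y{\left(V,N \right)} = 9 + 3 N$ ($y{\left(V,N \right)} = \left(3 + N\right) 3 = 9 + 3 N$)
$q = -6$ ($q = \left(9 + 3 \left(-5\right)\right) - 0 = \left(9 - 15\right) + 0 = -6 + 0 = -6$)
$q l{\left(4,K \right)} - 21 = - 6 \cdot 2 \cdot 0 - 21 = \left(-6\right) 0 - 21 = 0 - 21 = -21$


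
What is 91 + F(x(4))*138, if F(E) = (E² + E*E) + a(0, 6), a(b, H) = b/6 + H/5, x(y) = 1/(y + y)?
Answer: 20873/80 ≈ 260.91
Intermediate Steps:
x(y) = 1/(2*y)
a(b, H) = H/5 + b/6 (a(b, H) = b*(⅙) + H*(⅕) = b/6 + H/5 = H/5 + b/6)
F(E) = 6/5 + 2*E² (F(E) = (E² + E*E) + ((⅕)*6 + (⅙)*0) = (E² + E²) + (6/5 + 0) = 2*E² + 6/5 = 6/5 + 2*E²)
91 + F(x(4))*138 = 91 + (6/5 + 2*((½)/4)²)*138 = 91 + (6/5 + 2*((½)*(¼))²)*138 = 91 + (6/5 + 2*(⅛)²)*138 = 91 + (6/5 + 2*(1/64))*138 = 91 + (6/5 + 1/32)*138 = 91 + (197/160)*138 = 91 + 13593/80 = 20873/80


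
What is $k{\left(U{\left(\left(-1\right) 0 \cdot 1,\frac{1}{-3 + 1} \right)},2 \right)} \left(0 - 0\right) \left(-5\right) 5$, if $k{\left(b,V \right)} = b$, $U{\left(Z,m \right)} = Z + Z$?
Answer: $0$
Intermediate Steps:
$U{\left(Z,m \right)} = 2 Z$
$k{\left(U{\left(\left(-1\right) 0 \cdot 1,\frac{1}{-3 + 1} \right)},2 \right)} \left(0 - 0\right) \left(-5\right) 5 = 2 \left(-1\right) 0 \cdot 1 \left(0 - 0\right) \left(-5\right) 5 = 2 \cdot 0 \cdot 1 \left(0 + 0\right) \left(-5\right) 5 = 2 \cdot 0 \cdot 0 \left(-5\right) 5 = 0 \cdot 0 \cdot 5 = 0 \cdot 0 = 0$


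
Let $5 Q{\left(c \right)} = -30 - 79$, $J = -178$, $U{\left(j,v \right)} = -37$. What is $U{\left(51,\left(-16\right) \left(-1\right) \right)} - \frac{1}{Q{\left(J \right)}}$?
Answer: $- \frac{4028}{109} \approx -36.954$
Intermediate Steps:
$Q{\left(c \right)} = - \frac{109}{5}$ ($Q{\left(c \right)} = \frac{-30 - 79}{5} = \frac{1}{5} \left(-109\right) = - \frac{109}{5}$)
$U{\left(51,\left(-16\right) \left(-1\right) \right)} - \frac{1}{Q{\left(J \right)}} = -37 - \frac{1}{- \frac{109}{5}} = -37 - - \frac{5}{109} = -37 + \frac{5}{109} = - \frac{4028}{109}$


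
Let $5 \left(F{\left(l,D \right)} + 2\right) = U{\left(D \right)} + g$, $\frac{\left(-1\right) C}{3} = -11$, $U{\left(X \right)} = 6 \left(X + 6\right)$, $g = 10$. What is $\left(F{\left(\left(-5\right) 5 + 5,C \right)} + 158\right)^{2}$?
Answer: $\frac{1048576}{25} \approx 41943.0$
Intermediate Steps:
$U{\left(X \right)} = 36 + 6 X$ ($U{\left(X \right)} = 6 \left(6 + X\right) = 36 + 6 X$)
$C = 33$ ($C = \left(-3\right) \left(-11\right) = 33$)
$F{\left(l,D \right)} = \frac{36}{5} + \frac{6 D}{5}$ ($F{\left(l,D \right)} = -2 + \frac{\left(36 + 6 D\right) + 10}{5} = -2 + \frac{46 + 6 D}{5} = -2 + \left(\frac{46}{5} + \frac{6 D}{5}\right) = \frac{36}{5} + \frac{6 D}{5}$)
$\left(F{\left(\left(-5\right) 5 + 5,C \right)} + 158\right)^{2} = \left(\left(\frac{36}{5} + \frac{6}{5} \cdot 33\right) + 158\right)^{2} = \left(\left(\frac{36}{5} + \frac{198}{5}\right) + 158\right)^{2} = \left(\frac{234}{5} + 158\right)^{2} = \left(\frac{1024}{5}\right)^{2} = \frac{1048576}{25}$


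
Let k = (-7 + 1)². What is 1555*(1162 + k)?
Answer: 1862890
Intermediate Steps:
k = 36 (k = (-6)² = 36)
1555*(1162 + k) = 1555*(1162 + 36) = 1555*1198 = 1862890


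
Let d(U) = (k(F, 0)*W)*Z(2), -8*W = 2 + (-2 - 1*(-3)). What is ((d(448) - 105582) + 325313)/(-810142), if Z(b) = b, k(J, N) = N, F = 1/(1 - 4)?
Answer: -219731/810142 ≈ -0.27123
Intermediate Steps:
F = -⅓ (F = 1/(-3) = -⅓ ≈ -0.33333)
W = -3/8 (W = -(2 + (-2 - 1*(-3)))/8 = -(2 + (-2 + 3))/8 = -(2 + 1)/8 = -⅛*3 = -3/8 ≈ -0.37500)
d(U) = 0 (d(U) = (0*(-3/8))*2 = 0*2 = 0)
((d(448) - 105582) + 325313)/(-810142) = ((0 - 105582) + 325313)/(-810142) = (-105582 + 325313)*(-1/810142) = 219731*(-1/810142) = -219731/810142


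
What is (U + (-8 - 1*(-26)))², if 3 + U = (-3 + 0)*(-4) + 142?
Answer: 28561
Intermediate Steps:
U = 151 (U = -3 + ((-3 + 0)*(-4) + 142) = -3 + (-3*(-4) + 142) = -3 + (12 + 142) = -3 + 154 = 151)
(U + (-8 - 1*(-26)))² = (151 + (-8 - 1*(-26)))² = (151 + (-8 + 26))² = (151 + 18)² = 169² = 28561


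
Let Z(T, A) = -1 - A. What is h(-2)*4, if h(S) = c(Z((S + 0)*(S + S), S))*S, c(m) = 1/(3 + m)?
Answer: -2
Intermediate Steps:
h(S) = S/(2 - S) (h(S) = S/(3 + (-1 - S)) = S/(2 - S))
h(-2)*4 = -1*(-2)/(-2 - 2)*4 = -1*(-2)/(-4)*4 = -1*(-2)*(-1/4)*4 = -1/2*4 = -2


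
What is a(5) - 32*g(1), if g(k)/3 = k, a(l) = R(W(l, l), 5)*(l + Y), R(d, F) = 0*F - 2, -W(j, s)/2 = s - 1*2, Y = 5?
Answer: -116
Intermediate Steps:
W(j, s) = 4 - 2*s (W(j, s) = -2*(s - 1*2) = -2*(s - 2) = -2*(-2 + s) = 4 - 2*s)
R(d, F) = -2 (R(d, F) = 0 - 2 = -2)
a(l) = -10 - 2*l (a(l) = -2*(l + 5) = -2*(5 + l) = -10 - 2*l)
g(k) = 3*k
a(5) - 32*g(1) = (-10 - 2*5) - 96 = (-10 - 10) - 32*3 = -20 - 96 = -116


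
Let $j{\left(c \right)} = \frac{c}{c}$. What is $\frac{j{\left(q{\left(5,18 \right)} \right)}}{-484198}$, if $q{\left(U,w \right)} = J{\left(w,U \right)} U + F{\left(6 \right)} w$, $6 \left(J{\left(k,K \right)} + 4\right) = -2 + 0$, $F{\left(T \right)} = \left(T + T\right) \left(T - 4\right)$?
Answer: $- \frac{1}{484198} \approx -2.0653 \cdot 10^{-6}$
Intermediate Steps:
$F{\left(T \right)} = 2 T \left(-4 + T\right)$
$J{\left(k,K \right)} = - \frac{13}{3}$ ($J{\left(k,K \right)} = -4 + \frac{-2 + 0}{6} = -4 + \frac{1}{6} \left(-2\right) = -4 - \frac{1}{3} = - \frac{13}{3}$)
$q{\left(U,w \right)} = 24 w - \frac{13 U}{3}$ ($q{\left(U,w \right)} = - \frac{13 U}{3} + 2 \cdot 6 \left(-4 + 6\right) w = - \frac{13 U}{3} + 2 \cdot 6 \cdot 2 w = - \frac{13 U}{3} + 24 w = 24 w - \frac{13 U}{3}$)
$j{\left(c \right)} = 1$
$\frac{j{\left(q{\left(5,18 \right)} \right)}}{-484198} = 1 \frac{1}{-484198} = 1 \left(- \frac{1}{484198}\right) = - \frac{1}{484198}$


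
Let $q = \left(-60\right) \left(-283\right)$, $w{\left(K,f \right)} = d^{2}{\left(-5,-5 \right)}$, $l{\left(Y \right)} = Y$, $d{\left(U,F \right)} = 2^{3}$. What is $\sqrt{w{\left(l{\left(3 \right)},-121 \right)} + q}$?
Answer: $2 \sqrt{4261} \approx 130.55$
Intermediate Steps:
$d{\left(U,F \right)} = 8$
$w{\left(K,f \right)} = 64$ ($w{\left(K,f \right)} = 8^{2} = 64$)
$q = 16980$
$\sqrt{w{\left(l{\left(3 \right)},-121 \right)} + q} = \sqrt{64 + 16980} = \sqrt{17044} = 2 \sqrt{4261}$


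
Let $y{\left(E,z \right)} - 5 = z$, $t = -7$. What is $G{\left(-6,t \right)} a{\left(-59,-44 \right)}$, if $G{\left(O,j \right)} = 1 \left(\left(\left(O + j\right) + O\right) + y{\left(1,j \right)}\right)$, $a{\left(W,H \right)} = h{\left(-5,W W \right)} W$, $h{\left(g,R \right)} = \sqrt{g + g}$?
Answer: $1239 i \sqrt{10} \approx 3918.1 i$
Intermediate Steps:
$y{\left(E,z \right)} = 5 + z$
$h{\left(g,R \right)} = \sqrt{2} \sqrt{g}$ ($h{\left(g,R \right)} = \sqrt{2 g} = \sqrt{2} \sqrt{g}$)
$a{\left(W,H \right)} = i W \sqrt{10}$ ($a{\left(W,H \right)} = \sqrt{2} \sqrt{-5} W = \sqrt{2} i \sqrt{5} W = i \sqrt{10} W = i W \sqrt{10}$)
$G{\left(O,j \right)} = 5 + 2 O + 2 j$ ($G{\left(O,j \right)} = 1 \left(\left(\left(O + j\right) + O\right) + \left(5 + j\right)\right) = 1 \left(\left(j + 2 O\right) + \left(5 + j\right)\right) = 1 \left(5 + 2 O + 2 j\right) = 5 + 2 O + 2 j$)
$G{\left(-6,t \right)} a{\left(-59,-44 \right)} = \left(5 + 2 \left(-6\right) + 2 \left(-7\right)\right) i \left(-59\right) \sqrt{10} = \left(5 - 12 - 14\right) \left(- 59 i \sqrt{10}\right) = - 21 \left(- 59 i \sqrt{10}\right) = 1239 i \sqrt{10}$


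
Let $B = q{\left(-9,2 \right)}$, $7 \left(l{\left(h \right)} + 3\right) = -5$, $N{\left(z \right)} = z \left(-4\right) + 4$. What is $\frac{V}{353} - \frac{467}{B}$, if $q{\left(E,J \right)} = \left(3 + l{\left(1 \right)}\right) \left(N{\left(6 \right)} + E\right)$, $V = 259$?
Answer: $- \frac{1116402}{51185} \approx -21.811$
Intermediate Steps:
$N{\left(z \right)} = 4 - 4 z$ ($N{\left(z \right)} = - 4 z + 4 = 4 - 4 z$)
$l{\left(h \right)} = - \frac{26}{7}$ ($l{\left(h \right)} = -3 + \frac{1}{7} \left(-5\right) = -3 - \frac{5}{7} = - \frac{26}{7}$)
$q{\left(E,J \right)} = \frac{100}{7} - \frac{5 E}{7}$ ($q{\left(E,J \right)} = \left(3 - \frac{26}{7}\right) \left(\left(4 - 24\right) + E\right) = - \frac{5 \left(\left(4 - 24\right) + E\right)}{7} = - \frac{5 \left(-20 + E\right)}{7} = \frac{100}{7} - \frac{5 E}{7}$)
$B = \frac{145}{7}$ ($B = \frac{100}{7} - - \frac{45}{7} = \frac{100}{7} + \frac{45}{7} = \frac{145}{7} \approx 20.714$)
$\frac{V}{353} - \frac{467}{B} = \frac{259}{353} - \frac{467}{\frac{145}{7}} = 259 \cdot \frac{1}{353} - \frac{3269}{145} = \frac{259}{353} - \frac{3269}{145} = - \frac{1116402}{51185}$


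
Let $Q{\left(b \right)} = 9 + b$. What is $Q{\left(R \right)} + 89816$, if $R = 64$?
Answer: $89889$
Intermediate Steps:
$Q{\left(R \right)} + 89816 = \left(9 + 64\right) + 89816 = 73 + 89816 = 89889$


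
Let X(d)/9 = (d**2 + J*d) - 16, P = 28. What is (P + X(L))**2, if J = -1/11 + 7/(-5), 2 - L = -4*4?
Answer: 19800992656/3025 ≈ 6.5458e+6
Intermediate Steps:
L = 18 (L = 2 - (-4)*4 = 2 - 1*(-16) = 2 + 16 = 18)
J = -82/55 (J = -1*1/11 + 7*(-1/5) = -1/11 - 7/5 = -82/55 ≈ -1.4909)
X(d) = -144 + 9*d**2 - 738*d/55 (X(d) = 9*((d**2 - 82*d/55) - 16) = 9*(-16 + d**2 - 82*d/55) = -144 + 9*d**2 - 738*d/55)
(P + X(L))**2 = (28 + (-144 + 9*18**2 - 738/55*18))**2 = (28 + (-144 + 9*324 - 13284/55))**2 = (28 + (-144 + 2916 - 13284/55))**2 = (28 + 139176/55)**2 = (140716/55)**2 = 19800992656/3025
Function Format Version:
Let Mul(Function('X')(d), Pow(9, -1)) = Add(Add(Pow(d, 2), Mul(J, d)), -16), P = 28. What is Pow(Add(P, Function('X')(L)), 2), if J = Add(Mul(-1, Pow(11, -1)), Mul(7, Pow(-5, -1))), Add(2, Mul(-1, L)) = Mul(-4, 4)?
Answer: Rational(19800992656, 3025) ≈ 6.5458e+6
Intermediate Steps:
L = 18 (L = Add(2, Mul(-1, Mul(-4, 4))) = Add(2, Mul(-1, -16)) = Add(2, 16) = 18)
J = Rational(-82, 55) (J = Add(Mul(-1, Rational(1, 11)), Mul(7, Rational(-1, 5))) = Add(Rational(-1, 11), Rational(-7, 5)) = Rational(-82, 55) ≈ -1.4909)
Function('X')(d) = Add(-144, Mul(9, Pow(d, 2)), Mul(Rational(-738, 55), d)) (Function('X')(d) = Mul(9, Add(Add(Pow(d, 2), Mul(Rational(-82, 55), d)), -16)) = Mul(9, Add(-16, Pow(d, 2), Mul(Rational(-82, 55), d))) = Add(-144, Mul(9, Pow(d, 2)), Mul(Rational(-738, 55), d)))
Pow(Add(P, Function('X')(L)), 2) = Pow(Add(28, Add(-144, Mul(9, Pow(18, 2)), Mul(Rational(-738, 55), 18))), 2) = Pow(Add(28, Add(-144, Mul(9, 324), Rational(-13284, 55))), 2) = Pow(Add(28, Add(-144, 2916, Rational(-13284, 55))), 2) = Pow(Add(28, Rational(139176, 55)), 2) = Pow(Rational(140716, 55), 2) = Rational(19800992656, 3025)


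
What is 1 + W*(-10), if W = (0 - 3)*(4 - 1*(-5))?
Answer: 271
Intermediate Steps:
W = -27 (W = -3*(4 + 5) = -3*9 = -27)
1 + W*(-10) = 1 - 27*(-10) = 1 + 270 = 271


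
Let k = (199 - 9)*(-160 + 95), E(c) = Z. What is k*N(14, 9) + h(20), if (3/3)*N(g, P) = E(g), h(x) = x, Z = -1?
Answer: 12370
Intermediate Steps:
E(c) = -1
k = -12350 (k = 190*(-65) = -12350)
N(g, P) = -1
k*N(14, 9) + h(20) = -12350*(-1) + 20 = 12350 + 20 = 12370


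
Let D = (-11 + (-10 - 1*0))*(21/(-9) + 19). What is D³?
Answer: -42875000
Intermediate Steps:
D = -350 (D = (-11 + (-10 + 0))*(21*(-⅑) + 19) = (-11 - 10)*(-7/3 + 19) = -21*50/3 = -350)
D³ = (-350)³ = -42875000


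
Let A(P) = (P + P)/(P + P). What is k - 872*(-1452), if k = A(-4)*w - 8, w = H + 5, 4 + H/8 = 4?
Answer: 1266141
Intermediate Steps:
H = 0 (H = -32 + 8*4 = -32 + 32 = 0)
w = 5 (w = 0 + 5 = 5)
A(P) = 1 (A(P) = (2*P)/((2*P)) = (2*P)*(1/(2*P)) = 1)
k = -3 (k = 1*5 - 8 = 5 - 8 = -3)
k - 872*(-1452) = -3 - 872*(-1452) = -3 + 1266144 = 1266141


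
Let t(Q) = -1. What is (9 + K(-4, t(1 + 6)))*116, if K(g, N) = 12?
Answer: 2436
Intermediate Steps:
(9 + K(-4, t(1 + 6)))*116 = (9 + 12)*116 = 21*116 = 2436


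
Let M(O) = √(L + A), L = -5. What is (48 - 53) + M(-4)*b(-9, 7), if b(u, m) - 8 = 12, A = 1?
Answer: -5 + 40*I ≈ -5.0 + 40.0*I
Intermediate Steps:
b(u, m) = 20 (b(u, m) = 8 + 12 = 20)
M(O) = 2*I (M(O) = √(-5 + 1) = √(-4) = 2*I)
(48 - 53) + M(-4)*b(-9, 7) = (48 - 53) + (2*I)*20 = -5 + 40*I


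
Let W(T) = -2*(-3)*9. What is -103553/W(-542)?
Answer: -103553/54 ≈ -1917.6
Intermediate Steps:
W(T) = 54 (W(T) = 6*9 = 54)
-103553/W(-542) = -103553/54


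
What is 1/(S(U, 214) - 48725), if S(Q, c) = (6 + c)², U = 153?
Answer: -1/325 ≈ -0.0030769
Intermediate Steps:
1/(S(U, 214) - 48725) = 1/((6 + 214)² - 48725) = 1/(220² - 48725) = 1/(48400 - 48725) = 1/(-325) = -1/325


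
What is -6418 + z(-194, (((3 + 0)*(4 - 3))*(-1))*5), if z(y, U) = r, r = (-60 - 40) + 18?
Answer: -6500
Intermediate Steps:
r = -82 (r = -100 + 18 = -82)
z(y, U) = -82
-6418 + z(-194, (((3 + 0)*(4 - 3))*(-1))*5) = -6418 - 82 = -6500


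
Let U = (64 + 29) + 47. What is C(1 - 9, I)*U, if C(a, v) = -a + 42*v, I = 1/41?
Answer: 51800/41 ≈ 1263.4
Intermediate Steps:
I = 1/41 ≈ 0.024390
U = 140 (U = 93 + 47 = 140)
C(1 - 9, I)*U = (-(1 - 9) + 42*(1/41))*140 = (-1*(-8) + 42/41)*140 = (8 + 42/41)*140 = (370/41)*140 = 51800/41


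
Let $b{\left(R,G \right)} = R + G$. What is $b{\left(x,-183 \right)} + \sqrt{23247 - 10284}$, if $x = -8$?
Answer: $-191 + \sqrt{12963} \approx -77.145$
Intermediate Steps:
$b{\left(R,G \right)} = G + R$
$b{\left(x,-183 \right)} + \sqrt{23247 - 10284} = \left(-183 - 8\right) + \sqrt{23247 - 10284} = -191 + \sqrt{12963}$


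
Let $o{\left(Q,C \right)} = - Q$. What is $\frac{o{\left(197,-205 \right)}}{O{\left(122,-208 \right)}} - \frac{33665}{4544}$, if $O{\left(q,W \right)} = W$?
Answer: $- \frac{381697}{59072} \approx -6.4616$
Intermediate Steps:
$\frac{o{\left(197,-205 \right)}}{O{\left(122,-208 \right)}} - \frac{33665}{4544} = \frac{\left(-1\right) 197}{-208} - \frac{33665}{4544} = \left(-197\right) \left(- \frac{1}{208}\right) - \frac{33665}{4544} = \frac{197}{208} - \frac{33665}{4544} = - \frac{381697}{59072}$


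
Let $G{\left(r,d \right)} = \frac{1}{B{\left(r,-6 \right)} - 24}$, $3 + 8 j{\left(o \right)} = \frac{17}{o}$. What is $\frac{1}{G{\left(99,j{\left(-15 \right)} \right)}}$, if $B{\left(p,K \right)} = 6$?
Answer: $-18$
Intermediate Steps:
$j{\left(o \right)} = - \frac{3}{8} + \frac{17}{8 o}$ ($j{\left(o \right)} = - \frac{3}{8} + \frac{17 \frac{1}{o}}{8} = - \frac{3}{8} + \frac{17}{8 o}$)
$G{\left(r,d \right)} = - \frac{1}{18}$ ($G{\left(r,d \right)} = \frac{1}{6 - 24} = \frac{1}{-18} = - \frac{1}{18}$)
$\frac{1}{G{\left(99,j{\left(-15 \right)} \right)}} = \frac{1}{- \frac{1}{18}} = -18$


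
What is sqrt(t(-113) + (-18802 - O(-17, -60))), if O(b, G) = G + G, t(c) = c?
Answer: I*sqrt(18795) ≈ 137.09*I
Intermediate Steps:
O(b, G) = 2*G
sqrt(t(-113) + (-18802 - O(-17, -60))) = sqrt(-113 + (-18802 - 2*(-60))) = sqrt(-113 + (-18802 - 1*(-120))) = sqrt(-113 + (-18802 + 120)) = sqrt(-113 - 18682) = sqrt(-18795) = I*sqrt(18795)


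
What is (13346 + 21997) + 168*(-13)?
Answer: 33159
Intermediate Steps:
(13346 + 21997) + 168*(-13) = 35343 - 2184 = 33159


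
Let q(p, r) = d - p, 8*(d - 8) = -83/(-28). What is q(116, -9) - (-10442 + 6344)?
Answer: 893843/224 ≈ 3990.4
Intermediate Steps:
d = 1875/224 (d = 8 + (-83/(-28))/8 = 8 + (-83*(-1/28))/8 = 8 + (⅛)*(83/28) = 8 + 83/224 = 1875/224 ≈ 8.3705)
q(p, r) = 1875/224 - p
q(116, -9) - (-10442 + 6344) = (1875/224 - 1*116) - (-10442 + 6344) = (1875/224 - 116) - 1*(-4098) = -24109/224 + 4098 = 893843/224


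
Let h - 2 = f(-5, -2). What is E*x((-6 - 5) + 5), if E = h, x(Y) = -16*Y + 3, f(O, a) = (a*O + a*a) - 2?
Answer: 1386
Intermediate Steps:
f(O, a) = -2 + a² + O*a (f(O, a) = (O*a + a²) - 2 = (a² + O*a) - 2 = -2 + a² + O*a)
h = 14 (h = 2 + (-2 + (-2)² - 5*(-2)) = 2 + (-2 + 4 + 10) = 2 + 12 = 14)
x(Y) = 3 - 16*Y
E = 14
E*x((-6 - 5) + 5) = 14*(3 - 16*((-6 - 5) + 5)) = 14*(3 - 16*(-11 + 5)) = 14*(3 - 16*(-6)) = 14*(3 + 96) = 14*99 = 1386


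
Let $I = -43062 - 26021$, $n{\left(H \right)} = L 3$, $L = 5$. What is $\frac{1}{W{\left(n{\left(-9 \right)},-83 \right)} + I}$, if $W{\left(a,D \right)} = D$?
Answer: $- \frac{1}{69166} \approx -1.4458 \cdot 10^{-5}$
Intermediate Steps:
$n{\left(H \right)} = 15$ ($n{\left(H \right)} = 5 \cdot 3 = 15$)
$I = -69083$
$\frac{1}{W{\left(n{\left(-9 \right)},-83 \right)} + I} = \frac{1}{-83 - 69083} = \frac{1}{-69166} = - \frac{1}{69166}$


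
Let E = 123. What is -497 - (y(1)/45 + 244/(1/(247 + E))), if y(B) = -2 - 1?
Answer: -1361654/15 ≈ -90777.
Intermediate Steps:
y(B) = -3
-497 - (y(1)/45 + 244/(1/(247 + E))) = -497 - (-3/45 + 244/(1/(247 + 123))) = -497 - (-3*1/45 + 244/(1/370)) = -497 - (-1/15 + 244/(1/370)) = -497 - (-1/15 + 244*370) = -497 - (-1/15 + 90280) = -497 - 1*1354199/15 = -497 - 1354199/15 = -1361654/15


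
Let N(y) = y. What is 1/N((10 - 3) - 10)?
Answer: -⅓ ≈ -0.33333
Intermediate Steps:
1/N((10 - 3) - 10) = 1/((10 - 3) - 10) = 1/(7 - 10) = 1/(-3) = -⅓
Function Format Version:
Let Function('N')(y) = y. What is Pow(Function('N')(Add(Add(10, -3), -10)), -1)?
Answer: Rational(-1, 3) ≈ -0.33333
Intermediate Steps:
Pow(Function('N')(Add(Add(10, -3), -10)), -1) = Pow(Add(Add(10, -3), -10), -1) = Pow(Add(7, -10), -1) = Pow(-3, -1) = Rational(-1, 3)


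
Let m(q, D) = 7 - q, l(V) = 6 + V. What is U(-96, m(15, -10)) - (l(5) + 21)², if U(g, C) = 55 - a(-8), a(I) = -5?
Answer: -964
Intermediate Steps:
U(g, C) = 60 (U(g, C) = 55 - 1*(-5) = 55 + 5 = 60)
U(-96, m(15, -10)) - (l(5) + 21)² = 60 - ((6 + 5) + 21)² = 60 - (11 + 21)² = 60 - 1*32² = 60 - 1*1024 = 60 - 1024 = -964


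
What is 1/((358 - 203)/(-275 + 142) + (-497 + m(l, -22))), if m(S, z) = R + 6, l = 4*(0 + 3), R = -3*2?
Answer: -133/66256 ≈ -0.0020074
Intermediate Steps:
R = -6
l = 12 (l = 4*3 = 12)
m(S, z) = 0 (m(S, z) = -6 + 6 = 0)
1/((358 - 203)/(-275 + 142) + (-497 + m(l, -22))) = 1/((358 - 203)/(-275 + 142) + (-497 + 0)) = 1/(155/(-133) - 497) = 1/(155*(-1/133) - 497) = 1/(-155/133 - 497) = 1/(-66256/133) = -133/66256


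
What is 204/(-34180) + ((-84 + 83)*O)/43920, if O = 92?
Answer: -151303/18764820 ≈ -0.0080631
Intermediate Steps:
204/(-34180) + ((-84 + 83)*O)/43920 = 204/(-34180) + ((-84 + 83)*92)/43920 = 204*(-1/34180) - 1*92*(1/43920) = -51/8545 - 92*1/43920 = -51/8545 - 23/10980 = -151303/18764820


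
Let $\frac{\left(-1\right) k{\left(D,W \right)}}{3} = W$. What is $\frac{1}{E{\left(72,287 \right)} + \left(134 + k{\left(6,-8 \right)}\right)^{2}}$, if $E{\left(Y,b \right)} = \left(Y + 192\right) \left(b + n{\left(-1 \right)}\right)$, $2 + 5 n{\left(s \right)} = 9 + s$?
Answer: $\frac{5}{505244} \approx 9.8962 \cdot 10^{-6}$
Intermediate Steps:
$n{\left(s \right)} = \frac{7}{5} + \frac{s}{5}$ ($n{\left(s \right)} = - \frac{2}{5} + \frac{9 + s}{5} = - \frac{2}{5} + \left(\frac{9}{5} + \frac{s}{5}\right) = \frac{7}{5} + \frac{s}{5}$)
$k{\left(D,W \right)} = - 3 W$
$E{\left(Y,b \right)} = \left(192 + Y\right) \left(\frac{6}{5} + b\right)$ ($E{\left(Y,b \right)} = \left(Y + 192\right) \left(b + \left(\frac{7}{5} + \frac{1}{5} \left(-1\right)\right)\right) = \left(192 + Y\right) \left(b + \left(\frac{7}{5} - \frac{1}{5}\right)\right) = \left(192 + Y\right) \left(b + \frac{6}{5}\right) = \left(192 + Y\right) \left(\frac{6}{5} + b\right)$)
$\frac{1}{E{\left(72,287 \right)} + \left(134 + k{\left(6,-8 \right)}\right)^{2}} = \frac{1}{\left(\frac{1152}{5} + 192 \cdot 287 + \frac{6}{5} \cdot 72 + 72 \cdot 287\right) + \left(134 - -24\right)^{2}} = \frac{1}{\left(\frac{1152}{5} + 55104 + \frac{432}{5} + 20664\right) + \left(134 + 24\right)^{2}} = \frac{1}{\frac{380424}{5} + 158^{2}} = \frac{1}{\frac{380424}{5} + 24964} = \frac{1}{\frac{505244}{5}} = \frac{5}{505244}$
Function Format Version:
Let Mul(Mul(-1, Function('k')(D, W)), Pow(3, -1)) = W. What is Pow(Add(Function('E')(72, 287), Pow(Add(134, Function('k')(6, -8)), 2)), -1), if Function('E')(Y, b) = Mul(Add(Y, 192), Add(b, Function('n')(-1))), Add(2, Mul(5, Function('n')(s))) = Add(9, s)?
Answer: Rational(5, 505244) ≈ 9.8962e-6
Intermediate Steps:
Function('n')(s) = Add(Rational(7, 5), Mul(Rational(1, 5), s)) (Function('n')(s) = Add(Rational(-2, 5), Mul(Rational(1, 5), Add(9, s))) = Add(Rational(-2, 5), Add(Rational(9, 5), Mul(Rational(1, 5), s))) = Add(Rational(7, 5), Mul(Rational(1, 5), s)))
Function('k')(D, W) = Mul(-3, W)
Function('E')(Y, b) = Mul(Add(192, Y), Add(Rational(6, 5), b)) (Function('E')(Y, b) = Mul(Add(Y, 192), Add(b, Add(Rational(7, 5), Mul(Rational(1, 5), -1)))) = Mul(Add(192, Y), Add(b, Add(Rational(7, 5), Rational(-1, 5)))) = Mul(Add(192, Y), Add(b, Rational(6, 5))) = Mul(Add(192, Y), Add(Rational(6, 5), b)))
Pow(Add(Function('E')(72, 287), Pow(Add(134, Function('k')(6, -8)), 2)), -1) = Pow(Add(Add(Rational(1152, 5), Mul(192, 287), Mul(Rational(6, 5), 72), Mul(72, 287)), Pow(Add(134, Mul(-3, -8)), 2)), -1) = Pow(Add(Add(Rational(1152, 5), 55104, Rational(432, 5), 20664), Pow(Add(134, 24), 2)), -1) = Pow(Add(Rational(380424, 5), Pow(158, 2)), -1) = Pow(Add(Rational(380424, 5), 24964), -1) = Pow(Rational(505244, 5), -1) = Rational(5, 505244)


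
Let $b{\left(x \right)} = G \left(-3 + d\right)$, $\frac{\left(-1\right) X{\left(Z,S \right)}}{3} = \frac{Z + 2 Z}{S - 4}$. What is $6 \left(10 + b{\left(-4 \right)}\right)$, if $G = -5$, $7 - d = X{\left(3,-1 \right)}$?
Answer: $102$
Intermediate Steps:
$X{\left(Z,S \right)} = - \frac{9 Z}{-4 + S}$ ($X{\left(Z,S \right)} = - 3 \frac{Z + 2 Z}{S - 4} = - 3 \frac{3 Z}{-4 + S} = - \frac{9 Z}{-4 + S}$)
$d = \frac{8}{5}$ ($d = 7 - \left(-9\right) 3 \frac{1}{-4 - 1} = 7 - \left(-9\right) 3 \frac{1}{-5} = 7 - \left(-9\right) 3 \left(- \frac{1}{5}\right) = 7 - \frac{27}{5} = \frac{8}{5} \approx 1.6$)
$b{\left(x \right)} = 7$ ($b{\left(x \right)} = - 5 \left(-3 + \frac{8}{5}\right) = \left(-5\right) \left(- \frac{7}{5}\right) = 7$)
$6 \left(10 + b{\left(-4 \right)}\right) = 6 \left(10 + 7\right) = 6 \cdot 17 = 102$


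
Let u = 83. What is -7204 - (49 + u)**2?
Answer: -24628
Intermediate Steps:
-7204 - (49 + u)**2 = -7204 - (49 + 83)**2 = -7204 - 1*132**2 = -7204 - 1*17424 = -7204 - 17424 = -24628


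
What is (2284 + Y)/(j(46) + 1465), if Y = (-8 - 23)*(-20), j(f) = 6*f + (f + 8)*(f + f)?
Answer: 2904/6709 ≈ 0.43285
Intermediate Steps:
j(f) = 6*f + 2*f*(8 + f) (j(f) = 6*f + (8 + f)*(2*f) = 6*f + 2*f*(8 + f))
Y = 620 (Y = -31*(-20) = 620)
(2284 + Y)/(j(46) + 1465) = (2284 + 620)/(2*46*(11 + 46) + 1465) = 2904/(2*46*57 + 1465) = 2904/(5244 + 1465) = 2904/6709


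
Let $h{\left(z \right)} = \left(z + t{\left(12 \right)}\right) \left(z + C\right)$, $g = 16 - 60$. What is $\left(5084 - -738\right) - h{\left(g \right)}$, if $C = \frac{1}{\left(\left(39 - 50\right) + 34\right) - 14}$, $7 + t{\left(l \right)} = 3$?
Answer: $\frac{11146}{3} \approx 3715.3$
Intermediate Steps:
$t{\left(l \right)} = -4$ ($t{\left(l \right)} = -7 + 3 = -4$)
$g = -44$
$C = \frac{1}{9}$ ($C = \frac{1}{\left(-11 + 34\right) - 14} = \frac{1}{23 - 14} = \frac{1}{9} \approx 0.11111$)
$h{\left(z \right)} = \left(-4 + z\right) \left(\frac{1}{9} + z\right)$ ($h{\left(z \right)} = \left(z - 4\right) \left(z + \frac{1}{9}\right) = \left(-4 + z\right) \left(\frac{1}{9} + z\right)$)
$\left(5084 - -738\right) - h{\left(g \right)} = \left(5084 - -738\right) - \left(- \frac{4}{9} + \left(-44\right)^{2} - - \frac{1540}{9}\right) = \left(5084 + 738\right) - \left(- \frac{4}{9} + 1936 + \frac{1540}{9}\right) = 5822 - \frac{6320}{3} = \frac{11146}{3}$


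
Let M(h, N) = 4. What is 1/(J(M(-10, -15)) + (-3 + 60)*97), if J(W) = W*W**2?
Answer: 1/5593 ≈ 0.00017879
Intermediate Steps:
J(W) = W**3
1/(J(M(-10, -15)) + (-3 + 60)*97) = 1/(4**3 + (-3 + 60)*97) = 1/(64 + 57*97) = 1/(64 + 5529) = 1/5593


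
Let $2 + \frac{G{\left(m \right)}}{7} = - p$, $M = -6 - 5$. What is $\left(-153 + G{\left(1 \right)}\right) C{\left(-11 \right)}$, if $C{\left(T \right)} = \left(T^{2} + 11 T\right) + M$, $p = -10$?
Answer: $1067$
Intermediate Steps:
$M = -11$ ($M = -6 - 5 = -11$)
$C{\left(T \right)} = -11 + T^{2} + 11 T$ ($C{\left(T \right)} = \left(T^{2} + 11 T\right) - 11 = -11 + T^{2} + 11 T$)
$G{\left(m \right)} = 56$ ($G{\left(m \right)} = -14 + 7 \left(\left(-1\right) \left(-10\right)\right) = -14 + 7 \cdot 10 = -14 + 70 = 56$)
$\left(-153 + G{\left(1 \right)}\right) C{\left(-11 \right)} = \left(-153 + 56\right) \left(-11 + \left(-11\right)^{2} + 11 \left(-11\right)\right) = - 97 \left(-11 + 121 - 121\right) = \left(-97\right) \left(-11\right) = 1067$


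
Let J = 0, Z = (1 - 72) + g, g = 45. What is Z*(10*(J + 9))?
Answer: -2340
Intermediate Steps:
Z = -26 (Z = (1 - 72) + 45 = -71 + 45 = -26)
Z*(10*(J + 9)) = -260*(0 + 9) = -260*9 = -26*90 = -2340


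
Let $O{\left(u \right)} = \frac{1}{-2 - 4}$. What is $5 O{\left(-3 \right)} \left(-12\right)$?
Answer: $10$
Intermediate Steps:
$O{\left(u \right)} = - \frac{1}{6}$ ($O{\left(u \right)} = \frac{1}{-6} = - \frac{1}{6}$)
$5 O{\left(-3 \right)} \left(-12\right) = 5 \left(- \frac{1}{6}\right) \left(-12\right) = \left(- \frac{5}{6}\right) \left(-12\right) = 10$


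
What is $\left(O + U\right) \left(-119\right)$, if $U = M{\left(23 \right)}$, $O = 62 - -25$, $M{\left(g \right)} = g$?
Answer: $-13090$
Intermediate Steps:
$O = 87$ ($O = 62 + 25 = 87$)
$U = 23$
$\left(O + U\right) \left(-119\right) = \left(87 + 23\right) \left(-119\right) = 110 \left(-119\right) = -13090$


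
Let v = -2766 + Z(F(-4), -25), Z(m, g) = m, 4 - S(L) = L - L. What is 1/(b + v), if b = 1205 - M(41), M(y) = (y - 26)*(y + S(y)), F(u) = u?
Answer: -1/2240 ≈ -0.00044643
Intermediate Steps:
S(L) = 4 (S(L) = 4 - (L - L) = 4 - 1*0 = 4 + 0 = 4)
M(y) = (-26 + y)*(4 + y) (M(y) = (y - 26)*(y + 4) = (-26 + y)*(4 + y))
b = 530 (b = 1205 - (-104 + 41**2 - 22*41) = 1205 - (-104 + 1681 - 902) = 1205 - 1*675 = 1205 - 675 = 530)
v = -2770 (v = -2766 - 4 = -2770)
1/(b + v) = 1/(530 - 2770) = 1/(-2240) = -1/2240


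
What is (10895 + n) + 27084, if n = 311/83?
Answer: 3152568/83 ≈ 37983.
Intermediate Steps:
n = 311/83 (n = 311*(1/83) = 311/83 ≈ 3.7470)
(10895 + n) + 27084 = (10895 + 311/83) + 27084 = 904596/83 + 27084 = 3152568/83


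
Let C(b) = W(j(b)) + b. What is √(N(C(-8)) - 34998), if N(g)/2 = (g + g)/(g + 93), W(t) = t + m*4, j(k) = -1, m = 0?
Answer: 3*I*√190547/7 ≈ 187.08*I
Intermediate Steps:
W(t) = t (W(t) = t + 0*4 = t + 0 = t)
C(b) = -1 + b
N(g) = 4*g/(93 + g) (N(g) = 2*((g + g)/(g + 93)) = 2*((2*g)/(93 + g)) = 2*(2*g/(93 + g)) = 4*g/(93 + g))
√(N(C(-8)) - 34998) = √(4*(-1 - 8)/(93 + (-1 - 8)) - 34998) = √(4*(-9)/(93 - 9) - 34998) = √(4*(-9)/84 - 34998) = √(4*(-9)*(1/84) - 34998) = √(-3/7 - 34998) = √(-244989/7) = 3*I*√190547/7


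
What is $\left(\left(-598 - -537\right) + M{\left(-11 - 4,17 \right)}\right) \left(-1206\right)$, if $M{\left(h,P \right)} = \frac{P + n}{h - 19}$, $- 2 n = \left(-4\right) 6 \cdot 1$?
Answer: $\frac{1268109}{17} \approx 74595.0$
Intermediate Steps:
$n = 12$ ($n = - \frac{\left(-4\right) 6 \cdot 1}{2} = - \frac{\left(-24\right) 1}{2} = \left(- \frac{1}{2}\right) \left(-24\right) = 12$)
$M{\left(h,P \right)} = \frac{12 + P}{-19 + h}$ ($M{\left(h,P \right)} = \frac{P + 12}{h - 19} = \frac{12 + P}{-19 + h}$)
$\left(\left(-598 - -537\right) + M{\left(-11 - 4,17 \right)}\right) \left(-1206\right) = \left(\left(-598 - -537\right) + \frac{12 + 17}{-19 - 15}\right) \left(-1206\right) = \left(\left(-598 + 537\right) + \frac{1}{-19 - 15} \cdot 29\right) \left(-1206\right) = \left(-61 + \frac{1}{-19 - 15} \cdot 29\right) \left(-1206\right) = \left(-61 + \frac{1}{-34} \cdot 29\right) \left(-1206\right) = \left(-61 - \frac{29}{34}\right) \left(-1206\right) = \left(- \frac{2103}{34}\right) \left(-1206\right) = \frac{1268109}{17}$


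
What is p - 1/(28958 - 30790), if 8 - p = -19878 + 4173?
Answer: 28786217/1832 ≈ 15713.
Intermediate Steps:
p = 15713 (p = 8 - (-19878 + 4173) = 8 - 1*(-15705) = 8 + 15705 = 15713)
p - 1/(28958 - 30790) = 15713 - 1/(28958 - 30790) = 15713 - 1/(-1832) = 15713 - 1*(-1/1832) = 15713 + 1/1832 = 28786217/1832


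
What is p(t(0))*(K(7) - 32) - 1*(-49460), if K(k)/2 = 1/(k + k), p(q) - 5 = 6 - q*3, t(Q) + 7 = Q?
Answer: 339084/7 ≈ 48441.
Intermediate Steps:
t(Q) = -7 + Q
p(q) = 11 - 3*q (p(q) = 5 + (6 - q*3) = 5 + (6 - 3*q) = 11 - 3*q)
K(k) = 1/k (K(k) = 2/(k + k) = 2/((2*k)) = 2*(1/(2*k)) = 1/k)
p(t(0))*(K(7) - 32) - 1*(-49460) = (11 - 3*(-7 + 0))*(1/7 - 32) - 1*(-49460) = (11 - 3*(-7))*(1/7 - 32) + 49460 = (11 + 21)*(-223/7) + 49460 = 32*(-223/7) + 49460 = -7136/7 + 49460 = 339084/7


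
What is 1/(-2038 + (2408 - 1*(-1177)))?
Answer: 1/1547 ≈ 0.00064641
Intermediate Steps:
1/(-2038 + (2408 - 1*(-1177))) = 1/(-2038 + (2408 + 1177)) = 1/(-2038 + 3585) = 1/1547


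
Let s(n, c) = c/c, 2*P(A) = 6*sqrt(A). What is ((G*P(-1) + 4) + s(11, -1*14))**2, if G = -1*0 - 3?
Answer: (5 - 9*I)**2 ≈ -56.0 - 90.0*I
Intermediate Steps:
G = -3 (G = 0 - 3 = -3)
P(A) = 3*sqrt(A) (P(A) = (6*sqrt(A))/2 = 3*sqrt(A))
s(n, c) = 1
((G*P(-1) + 4) + s(11, -1*14))**2 = ((-9*sqrt(-1) + 4) + 1)**2 = ((-9*I + 4) + 1)**2 = ((4 - 9*I) + 1)**2 = (5 - 9*I)**2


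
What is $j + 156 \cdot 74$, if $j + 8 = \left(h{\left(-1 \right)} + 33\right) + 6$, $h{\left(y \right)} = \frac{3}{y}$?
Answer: $11572$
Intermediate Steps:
$j = 28$ ($j = -8 + \left(\left(\frac{3}{-1} + 33\right) + 6\right) = -8 + \left(\left(3 \left(-1\right) + 33\right) + 6\right) = -8 + \left(\left(-3 + 33\right) + 6\right) = -8 + \left(30 + 6\right) = -8 + 36 = 28$)
$j + 156 \cdot 74 = 28 + 156 \cdot 74 = 28 + 11544 = 11572$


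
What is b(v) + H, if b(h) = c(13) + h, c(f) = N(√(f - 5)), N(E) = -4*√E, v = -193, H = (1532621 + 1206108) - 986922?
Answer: 1751614 - 4*2^(¾) ≈ 1.7516e+6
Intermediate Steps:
H = 1751807 (H = 2738729 - 986922 = 1751807)
c(f) = -4*(-5 + f)^(¼) (c(f) = -4*(f - 5)^(¼) = -4*(-5 + f)^(¼))
b(h) = h - 4*2^(¾) (b(h) = -4*(-5 + 13)^(¼) + h = -4*2^(¾) + h = h - 4*2^(¾))
b(v) + H = (-193 - 4*2^(¾)) + 1751807 = 1751614 - 4*2^(¾)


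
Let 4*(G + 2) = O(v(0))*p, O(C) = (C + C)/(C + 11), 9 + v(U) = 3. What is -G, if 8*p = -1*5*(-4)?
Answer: 7/2 ≈ 3.5000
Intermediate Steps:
v(U) = -6 (v(U) = -9 + 3 = -6)
p = 5/2 (p = (-1*5*(-4))/8 = (-5*(-4))/8 = (⅛)*20 = 5/2 ≈ 2.5000)
O(C) = 2*C/(11 + C) (O(C) = (2*C)/(11 + C) = 2*C/(11 + C))
G = -7/2 (G = -2 + ((2*(-6)/(11 - 6))*(5/2))/4 = -2 + ((2*(-6)/5)*(5/2))/4 = -2 + ((2*(-6)*(⅕))*(5/2))/4 = -2 + (-12/5*5/2)/4 = -2 + (¼)*(-6) = -2 - 3/2 = -7/2 ≈ -3.5000)
-G = -1*(-7/2) = 7/2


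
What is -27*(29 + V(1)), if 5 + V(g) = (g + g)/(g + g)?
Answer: -675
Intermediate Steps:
V(g) = -4 (V(g) = -5 + (g + g)/(g + g) = -5 + (2*g)/((2*g)) = -5 + (2*g)*(1/(2*g)) = -5 + 1 = -4)
-27*(29 + V(1)) = -27*(29 - 4) = -27*25 = -675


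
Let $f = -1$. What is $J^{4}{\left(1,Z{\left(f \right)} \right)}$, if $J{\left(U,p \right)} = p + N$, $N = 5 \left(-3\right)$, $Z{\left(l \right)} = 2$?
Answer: $28561$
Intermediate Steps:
$N = -15$
$J{\left(U,p \right)} = -15 + p$ ($J{\left(U,p \right)} = p - 15 = -15 + p$)
$J^{4}{\left(1,Z{\left(f \right)} \right)} = \left(-15 + 2\right)^{4} = \left(-13\right)^{4} = 28561$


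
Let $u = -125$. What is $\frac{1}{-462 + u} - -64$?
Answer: $\frac{37567}{587} \approx 63.998$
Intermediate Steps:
$\frac{1}{-462 + u} - -64 = \frac{1}{-462 - 125} - -64 = \frac{1}{-587} + 64 = - \frac{1}{587} + 64 = \frac{37567}{587}$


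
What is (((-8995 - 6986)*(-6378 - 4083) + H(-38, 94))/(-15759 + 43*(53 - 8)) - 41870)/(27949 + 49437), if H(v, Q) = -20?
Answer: -745988101/1069784064 ≈ -0.69733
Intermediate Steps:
(((-8995 - 6986)*(-6378 - 4083) + H(-38, 94))/(-15759 + 43*(53 - 8)) - 41870)/(27949 + 49437) = (((-8995 - 6986)*(-6378 - 4083) - 20)/(-15759 + 43*(53 - 8)) - 41870)/(27949 + 49437) = ((-15981*(-10461) - 20)/(-15759 + 43*45) - 41870)/77386 = ((167177241 - 20)/(-15759 + 1935) - 41870)*(1/77386) = (167177221/(-13824) - 41870)*(1/77386) = (167177221*(-1/13824) - 41870)*(1/77386) = (-167177221/13824 - 41870)*(1/77386) = -745988101/13824*1/77386 = -745988101/1069784064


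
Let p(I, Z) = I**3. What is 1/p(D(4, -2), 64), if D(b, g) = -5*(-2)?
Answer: 1/1000 ≈ 0.0010000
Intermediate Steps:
D(b, g) = 10
1/p(D(4, -2), 64) = 1/(10**3) = 1/1000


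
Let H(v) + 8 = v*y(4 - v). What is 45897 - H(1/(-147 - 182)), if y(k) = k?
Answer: 4968804422/108241 ≈ 45905.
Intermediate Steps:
H(v) = -8 + v*(4 - v)
45897 - H(1/(-147 - 182)) = 45897 - (-8 - (-4 + 1/(-147 - 182))/(-147 - 182)) = 45897 - (-8 - 1*(-4 + 1/(-329))/(-329)) = 45897 - (-8 - 1*(-1/329)*(-4 - 1/329)) = 45897 - (-8 - 1*(-1/329)*(-1317/329)) = 45897 - (-8 - 1317/108241) = 45897 - 1*(-867245/108241) = 45897 + 867245/108241 = 4968804422/108241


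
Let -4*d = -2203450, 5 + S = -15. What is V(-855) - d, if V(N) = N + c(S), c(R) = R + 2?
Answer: -1103471/2 ≈ -5.5174e+5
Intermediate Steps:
S = -20 (S = -5 - 15 = -20)
c(R) = 2 + R
d = 1101725/2 (d = -¼*(-2203450) = 1101725/2 ≈ 5.5086e+5)
V(N) = -18 + N (V(N) = N + (2 - 20) = N - 18 = -18 + N)
V(-855) - d = (-18 - 855) - 1*1101725/2 = -873 - 1101725/2 = -1103471/2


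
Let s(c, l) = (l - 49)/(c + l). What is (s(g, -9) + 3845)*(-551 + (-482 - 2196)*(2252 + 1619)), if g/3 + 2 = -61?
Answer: -3946584908876/99 ≈ -3.9865e+10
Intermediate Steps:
g = -189 (g = -6 + 3*(-61) = -6 - 183 = -189)
s(c, l) = (-49 + l)/(c + l)
(s(g, -9) + 3845)*(-551 + (-482 - 2196)*(2252 + 1619)) = ((-49 - 9)/(-189 - 9) + 3845)*(-551 + (-482 - 2196)*(2252 + 1619)) = (-58/(-198) + 3845)*(-551 - 2678*3871) = (-1/198*(-58) + 3845)*(-551 - 10366538) = (29/99 + 3845)*(-10367089) = (380684/99)*(-10367089) = -3946584908876/99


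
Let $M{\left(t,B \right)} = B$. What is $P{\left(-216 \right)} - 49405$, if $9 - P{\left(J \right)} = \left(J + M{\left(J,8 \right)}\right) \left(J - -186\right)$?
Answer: $-55636$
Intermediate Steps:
$P{\left(J \right)} = 9 - \left(8 + J\right) \left(186 + J\right)$ ($P{\left(J \right)} = 9 - \left(J + 8\right) \left(J - -186\right) = 9 - \left(8 + J\right) \left(J + 186\right) = 9 - \left(8 + J\right) \left(186 + J\right)$)
$P{\left(-216 \right)} - 49405 = \left(-1479 - \left(-216\right)^{2} - -41904\right) - 49405 = \left(-1479 - 46656 + 41904\right) - 49405 = -6231 - 49405 = -55636$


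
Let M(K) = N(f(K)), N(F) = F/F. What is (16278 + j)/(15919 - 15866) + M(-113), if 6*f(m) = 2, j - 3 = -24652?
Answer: -8318/53 ≈ -156.94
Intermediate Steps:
j = -24649 (j = 3 - 24652 = -24649)
f(m) = 1/3 (f(m) = (1/6)*2 = 1/3)
N(F) = 1
M(K) = 1
(16278 + j)/(15919 - 15866) + M(-113) = (16278 - 24649)/(15919 - 15866) + 1 = -8371/53 + 1 = -8318/53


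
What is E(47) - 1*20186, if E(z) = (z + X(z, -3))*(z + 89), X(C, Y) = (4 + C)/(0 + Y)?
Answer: -16106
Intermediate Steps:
X(C, Y) = (4 + C)/Y
E(z) = (89 + z)*(-4/3 + 2*z/3) (E(z) = (z + (4 + z)/(-3))*(z + 89) = (z - (4 + z)/3)*(89 + z) = (z + (-4/3 - z/3))*(89 + z) = (-4/3 + 2*z/3)*(89 + z) = (89 + z)*(-4/3 + 2*z/3))
E(47) - 1*20186 = (-356/3 + 58*47 + (⅔)*47²) - 1*20186 = (-356/3 + 2726 + (⅔)*2209) - 20186 = (-356/3 + 2726 + 4418/3) - 20186 = 4080 - 20186 = -16106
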